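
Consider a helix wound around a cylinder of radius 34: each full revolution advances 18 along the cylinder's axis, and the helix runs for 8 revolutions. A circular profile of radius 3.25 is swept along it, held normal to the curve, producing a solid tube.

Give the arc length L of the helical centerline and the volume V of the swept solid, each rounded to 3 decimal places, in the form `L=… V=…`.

2πR = 2π·34 = 213.628300
per-turn = √(213.628300² + 18²) = √(45637.0508 + 324) = √45961.0508 = 214.385286
L = 8 × 214.385286 = 1715.082286
V = π·3.25² × L = 33.183072 × 1715.082286 = 56911.699677

L=1715.082 V=56911.700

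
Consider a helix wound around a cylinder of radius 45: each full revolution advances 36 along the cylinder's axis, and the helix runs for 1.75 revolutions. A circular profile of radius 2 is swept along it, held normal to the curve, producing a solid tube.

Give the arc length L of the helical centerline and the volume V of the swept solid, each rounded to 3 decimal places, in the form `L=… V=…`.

2πR = 2π·45 = 282.743339
per-turn = √(282.743339² + 36²) = √(79943.7956 + 1296) = √81239.7956 = 285.025956
L = 1.75 × 285.025956 = 498.795423
V = π·2² × L = 12.566371 × 498.795423 = 6268.048148

L=498.795 V=6268.048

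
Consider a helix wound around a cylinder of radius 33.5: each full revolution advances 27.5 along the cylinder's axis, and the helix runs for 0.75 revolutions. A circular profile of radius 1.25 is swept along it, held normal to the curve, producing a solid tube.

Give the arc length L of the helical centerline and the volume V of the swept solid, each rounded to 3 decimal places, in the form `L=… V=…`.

L=159.207 V=781.504

2πR = 2π·33.5 = 210.486708
per-turn = √(210.486708² + 27.5²) = √(44304.6542 + 756.25) = √45060.9042 = 212.275538
L = 0.75 × 212.275538 = 159.206654
V = π·1.25² × L = 4.908739 × 159.206654 = 781.503834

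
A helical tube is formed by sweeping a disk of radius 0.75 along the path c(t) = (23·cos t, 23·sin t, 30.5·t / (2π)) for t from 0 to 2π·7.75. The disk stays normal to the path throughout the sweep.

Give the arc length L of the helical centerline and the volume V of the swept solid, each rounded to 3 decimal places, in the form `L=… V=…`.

L=1144.650 V=2022.763

2πR = 2π·23 = 144.513262
per-turn = √(144.513262² + 30.5²) = √(20884.0829 + 930.25) = √21814.3329 = 147.696760
L = 7.75 × 147.696760 = 1144.649890
V = π·0.75² × L = 1.767146 × 1144.649890 = 2022.763323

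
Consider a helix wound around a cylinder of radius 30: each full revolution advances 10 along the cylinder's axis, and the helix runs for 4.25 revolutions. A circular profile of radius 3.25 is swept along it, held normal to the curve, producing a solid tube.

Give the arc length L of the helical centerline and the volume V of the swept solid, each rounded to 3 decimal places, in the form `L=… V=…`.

L=802.233 V=26620.545

2πR = 2π·30 = 188.495559
per-turn = √(188.495559² + 10²) = √(35530.5758 + 100) = √35630.5758 = 188.760631
L = 4.25 × 188.760631 = 802.232682
V = π·3.25² × L = 33.183072 × 802.232682 = 26620.545174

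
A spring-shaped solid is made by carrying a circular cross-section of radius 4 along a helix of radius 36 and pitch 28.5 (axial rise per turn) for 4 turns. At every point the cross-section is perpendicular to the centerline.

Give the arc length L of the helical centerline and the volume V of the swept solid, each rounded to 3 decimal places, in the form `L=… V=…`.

L=911.932 V=45838.716

2πR = 2π·36 = 226.194671
per-turn = √(226.194671² + 28.5²) = √(51164.0292 + 812.25) = √51976.2792 = 227.983068
L = 4 × 227.983068 = 911.932271
V = π·4² × L = 50.265482 × 911.932271 = 45838.715586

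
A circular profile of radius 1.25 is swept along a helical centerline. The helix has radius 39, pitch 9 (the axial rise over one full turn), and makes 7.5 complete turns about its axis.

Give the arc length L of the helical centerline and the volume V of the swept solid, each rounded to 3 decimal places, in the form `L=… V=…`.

2πR = 2π·39 = 245.044227
per-turn = √(245.044227² + 9²) = √(60046.6732 + 81) = √60127.6732 = 245.209448
L = 7.5 × 245.209448 = 1839.070857
V = π·1.25² × L = 4.908739 × 1839.070857 = 9027.517958

L=1839.071 V=9027.518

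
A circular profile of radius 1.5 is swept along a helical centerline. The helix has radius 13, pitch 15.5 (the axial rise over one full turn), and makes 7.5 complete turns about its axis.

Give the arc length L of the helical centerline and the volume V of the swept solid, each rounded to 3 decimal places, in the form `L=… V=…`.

2πR = 2π·13 = 81.681409
per-turn = √(81.681409² + 15.5²) = √(6671.8526 + 240.25) = √6912.1026 = 83.139056
L = 7.5 × 83.139056 = 623.542917
V = π·1.5² × L = 7.068583 × 623.542917 = 4407.565159

L=623.543 V=4407.565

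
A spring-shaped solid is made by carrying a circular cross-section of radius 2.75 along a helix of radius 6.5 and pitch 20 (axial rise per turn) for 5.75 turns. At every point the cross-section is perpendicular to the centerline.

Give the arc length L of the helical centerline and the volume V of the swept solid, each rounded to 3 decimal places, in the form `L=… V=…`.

L=261.480 V=6212.330

2πR = 2π·6.5 = 40.840704
per-turn = √(40.840704² + 20²) = √(1667.9631 + 400) = √2067.9631 = 45.474863
L = 5.75 × 45.474863 = 261.480461
V = π·2.75² × L = 23.758294 × 261.480461 = 6212.329781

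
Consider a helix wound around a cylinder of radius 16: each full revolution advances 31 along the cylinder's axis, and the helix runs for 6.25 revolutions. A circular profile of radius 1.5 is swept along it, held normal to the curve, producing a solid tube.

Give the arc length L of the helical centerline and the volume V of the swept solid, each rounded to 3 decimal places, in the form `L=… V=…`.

2πR = 2π·16 = 100.530965
per-turn = √(100.530965² + 31²) = √(10106.4749 + 961) = √11067.4749 = 105.202067
L = 6.25 × 105.202067 = 657.512919
V = π·1.5² × L = 7.068583 × 657.512919 = 4647.684950

L=657.513 V=4647.685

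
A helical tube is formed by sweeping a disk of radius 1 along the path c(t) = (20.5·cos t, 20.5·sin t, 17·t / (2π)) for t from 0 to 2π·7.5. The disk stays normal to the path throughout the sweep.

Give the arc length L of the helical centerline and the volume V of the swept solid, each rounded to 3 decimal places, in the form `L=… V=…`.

2πR = 2π·20.5 = 128.805299
per-turn = √(128.805299² + 17²) = √(16590.8050 + 289) = √16879.8050 = 129.922304
L = 7.5 × 129.922304 = 974.417278
V = π·1² × L = 3.141593 × 974.417278 = 3061.222161

L=974.417 V=3061.222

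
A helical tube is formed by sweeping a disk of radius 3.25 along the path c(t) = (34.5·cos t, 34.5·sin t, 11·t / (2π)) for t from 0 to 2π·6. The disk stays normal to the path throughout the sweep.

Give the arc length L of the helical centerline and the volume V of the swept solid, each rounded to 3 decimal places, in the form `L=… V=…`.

L=1302.293 V=43214.079

2πR = 2π·34.5 = 216.769893
per-turn = √(216.769893² + 11²) = √(46989.1866 + 121) = √47110.1866 = 217.048811
L = 6 × 217.048811 = 1302.292869
V = π·3.25² × L = 33.183072 × 1302.292869 = 43214.078553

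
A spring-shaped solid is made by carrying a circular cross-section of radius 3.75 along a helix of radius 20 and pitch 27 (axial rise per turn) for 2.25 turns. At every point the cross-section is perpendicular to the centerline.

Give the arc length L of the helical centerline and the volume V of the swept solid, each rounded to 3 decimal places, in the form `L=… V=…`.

2πR = 2π·20 = 125.663706
per-turn = √(125.663706² + 27²) = √(15791.3670 + 729) = √16520.3670 = 128.531580
L = 2.25 × 128.531580 = 289.196055
V = π·3.75² × L = 44.178647 × 289.196055 = 12776.290332

L=289.196 V=12776.290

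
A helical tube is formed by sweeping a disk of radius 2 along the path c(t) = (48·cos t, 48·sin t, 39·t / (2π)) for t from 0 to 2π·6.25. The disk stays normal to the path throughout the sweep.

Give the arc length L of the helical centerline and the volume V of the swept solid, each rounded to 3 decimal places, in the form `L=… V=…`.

L=1900.650 V=23884.276

2πR = 2π·48 = 301.592895
per-turn = √(301.592895² + 39²) = √(90958.2742 + 1521) = √92479.2742 = 304.104052
L = 6.25 × 304.104052 = 1900.650322
V = π·2² × L = 12.566371 × 1900.650322 = 23884.276356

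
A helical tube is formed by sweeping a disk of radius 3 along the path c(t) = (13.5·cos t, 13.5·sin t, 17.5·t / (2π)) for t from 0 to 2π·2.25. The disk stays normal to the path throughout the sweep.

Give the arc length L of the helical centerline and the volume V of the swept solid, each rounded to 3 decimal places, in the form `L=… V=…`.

L=194.871 V=5509.853

2πR = 2π·13.5 = 84.823002
per-turn = √(84.823002² + 17.5²) = √(7194.9416 + 306.25) = √7501.1916 = 86.609420
L = 2.25 × 86.609420 = 194.871195
V = π·3² × L = 28.274334 × 194.871195 = 5509.853223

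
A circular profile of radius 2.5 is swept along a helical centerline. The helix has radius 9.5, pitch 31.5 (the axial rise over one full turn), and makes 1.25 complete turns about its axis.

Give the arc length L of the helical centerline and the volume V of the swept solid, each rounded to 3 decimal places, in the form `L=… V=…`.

L=84.365 V=1656.504

2πR = 2π·9.5 = 59.690260
per-turn = √(59.690260² + 31.5²) = √(3562.9272 + 992.25) = √4555.1772 = 67.492053
L = 1.25 × 67.492053 = 84.365066
V = π·2.5² × L = 19.634954 × 84.365066 = 1656.504197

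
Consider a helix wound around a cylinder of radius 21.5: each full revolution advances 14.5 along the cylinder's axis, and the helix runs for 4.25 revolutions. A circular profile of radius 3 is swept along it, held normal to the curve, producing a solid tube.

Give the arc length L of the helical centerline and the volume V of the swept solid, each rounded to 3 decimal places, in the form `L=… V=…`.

L=577.424 V=16326.276

2πR = 2π·21.5 = 135.088484
per-turn = √(135.088484² + 14.5²) = √(18248.8985 + 210.25) = √18459.1485 = 135.864449
L = 4.25 × 135.864449 = 577.423909
V = π·3² × L = 28.274334 × 577.423909 = 16326.276389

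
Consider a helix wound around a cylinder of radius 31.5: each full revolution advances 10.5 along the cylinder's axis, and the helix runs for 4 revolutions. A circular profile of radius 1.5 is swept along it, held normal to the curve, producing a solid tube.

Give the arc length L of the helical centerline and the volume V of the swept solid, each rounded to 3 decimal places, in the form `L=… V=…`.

2πR = 2π·31.5 = 197.920337
per-turn = √(197.920337² + 10.5²) = √(39172.4599 + 110.25) = √39282.7099 = 198.198663
L = 4 × 198.198663 = 792.794651
V = π·1.5² × L = 7.068583 × 792.794651 = 5603.935162

L=792.795 V=5603.935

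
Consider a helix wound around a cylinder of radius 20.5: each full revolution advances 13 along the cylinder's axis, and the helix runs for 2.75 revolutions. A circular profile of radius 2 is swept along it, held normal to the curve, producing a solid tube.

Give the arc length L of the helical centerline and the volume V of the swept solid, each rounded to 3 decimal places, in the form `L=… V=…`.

2πR = 2π·20.5 = 128.805299
per-turn = √(128.805299² + 13²) = √(16590.8050 + 169) = √16759.8050 = 129.459666
L = 2.75 × 129.459666 = 356.014080
V = π·2² × L = 12.566371 × 356.014080 = 4473.804876

L=356.014 V=4473.805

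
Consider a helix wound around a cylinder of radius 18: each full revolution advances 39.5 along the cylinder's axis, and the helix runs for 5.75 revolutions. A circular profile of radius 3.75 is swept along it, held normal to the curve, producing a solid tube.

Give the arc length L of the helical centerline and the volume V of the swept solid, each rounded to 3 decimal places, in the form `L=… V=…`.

2πR = 2π·18 = 113.097336
per-turn = √(113.097336² + 39.5²) = √(12791.0073 + 1560.25) = √14351.2573 = 119.796733
L = 5.75 × 119.796733 = 688.831216
V = π·3.75² × L = 44.178647 × 688.831216 = 30431.630937

L=688.831 V=30431.631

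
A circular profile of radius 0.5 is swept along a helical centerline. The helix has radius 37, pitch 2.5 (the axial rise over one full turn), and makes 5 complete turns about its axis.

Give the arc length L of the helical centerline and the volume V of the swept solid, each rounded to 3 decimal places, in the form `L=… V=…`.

2πR = 2π·37 = 232.477856
per-turn = √(232.477856² + 2.5²) = √(54045.9537 + 6.25) = √54052.2037 = 232.491298
L = 5 × 232.491298 = 1162.456491
V = π·0.5² × L = 0.785398 × 1162.456491 = 912.991193

L=1162.456 V=912.991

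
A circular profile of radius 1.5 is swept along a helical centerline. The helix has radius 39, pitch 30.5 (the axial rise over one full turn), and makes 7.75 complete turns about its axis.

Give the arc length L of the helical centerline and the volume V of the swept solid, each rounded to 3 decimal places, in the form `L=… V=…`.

2πR = 2π·39 = 245.044227
per-turn = √(245.044227² + 30.5²) = √(60046.6732 + 930.25) = √60976.9232 = 246.935059
L = 7.75 × 246.935059 = 1913.746704
V = π·1.5² × L = 7.068583 × 1913.746704 = 13527.478321

L=1913.747 V=13527.478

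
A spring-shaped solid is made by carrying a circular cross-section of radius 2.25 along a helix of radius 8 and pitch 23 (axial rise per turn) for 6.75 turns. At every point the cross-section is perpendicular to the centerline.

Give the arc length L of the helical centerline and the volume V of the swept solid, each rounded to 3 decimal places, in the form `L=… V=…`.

L=373.124 V=5934.283

2πR = 2π·8 = 50.265482
per-turn = √(50.265482² + 23²) = √(2526.6187 + 529) = √3055.6187 = 55.277651
L = 6.75 × 55.277651 = 373.124146
V = π·2.25² × L = 15.904313 × 373.124146 = 5934.283132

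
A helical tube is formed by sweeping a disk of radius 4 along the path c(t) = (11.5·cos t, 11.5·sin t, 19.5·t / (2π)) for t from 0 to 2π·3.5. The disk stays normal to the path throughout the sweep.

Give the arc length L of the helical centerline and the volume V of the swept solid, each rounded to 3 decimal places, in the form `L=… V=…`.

L=261.946 V=13166.829

2πR = 2π·11.5 = 72.256631
per-turn = √(72.256631² + 19.5²) = √(5221.0207 + 380.25) = √5601.2707 = 74.841638
L = 3.5 × 74.841638 = 261.945732
V = π·4² × L = 50.265482 × 261.945732 = 13166.828588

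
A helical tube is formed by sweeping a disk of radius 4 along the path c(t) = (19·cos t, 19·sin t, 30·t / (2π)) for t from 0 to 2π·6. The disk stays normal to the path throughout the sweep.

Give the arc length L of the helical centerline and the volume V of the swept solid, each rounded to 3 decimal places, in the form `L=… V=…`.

L=738.554 V=37123.756

2πR = 2π·19 = 119.380521
per-turn = √(119.380521² + 30²) = √(14251.7088 + 900) = √15151.7088 = 123.092277
L = 6 × 123.092277 = 738.553664
V = π·4² × L = 50.265482 × 738.553664 = 37123.756261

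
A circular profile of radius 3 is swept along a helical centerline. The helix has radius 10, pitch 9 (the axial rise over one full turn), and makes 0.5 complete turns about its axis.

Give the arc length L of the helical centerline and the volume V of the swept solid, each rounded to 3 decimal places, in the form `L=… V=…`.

2πR = 2π·10 = 62.831853
per-turn = √(62.831853² + 9²) = √(3947.8418 + 81) = √4028.8418 = 63.473158
L = 0.5 × 63.473158 = 31.736579
V = π·3² × L = 28.274334 × 31.736579 = 897.330628

L=31.737 V=897.331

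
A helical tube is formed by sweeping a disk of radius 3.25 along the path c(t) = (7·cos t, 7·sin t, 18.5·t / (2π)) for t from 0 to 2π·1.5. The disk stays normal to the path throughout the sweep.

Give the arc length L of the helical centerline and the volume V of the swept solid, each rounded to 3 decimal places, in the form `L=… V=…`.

L=71.572 V=2374.980

2πR = 2π·7 = 43.982297
per-turn = √(43.982297² + 18.5²) = √(1934.4425 + 342.25) = √2276.6925 = 47.714699
L = 1.5 × 47.714699 = 71.572048
V = π·3.25² × L = 33.183072 × 71.572048 = 2374.980448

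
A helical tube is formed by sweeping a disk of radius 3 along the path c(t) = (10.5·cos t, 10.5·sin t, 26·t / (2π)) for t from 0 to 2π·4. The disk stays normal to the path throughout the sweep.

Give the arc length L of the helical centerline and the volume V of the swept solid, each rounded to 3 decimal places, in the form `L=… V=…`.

2πR = 2π·10.5 = 65.973446
per-turn = √(65.973446² + 26²) = √(4352.4955 + 676) = √5028.4955 = 70.911886
L = 4 × 70.911886 = 283.647543
V = π·3² × L = 28.274334 × 283.647543 = 8019.945336

L=283.648 V=8019.945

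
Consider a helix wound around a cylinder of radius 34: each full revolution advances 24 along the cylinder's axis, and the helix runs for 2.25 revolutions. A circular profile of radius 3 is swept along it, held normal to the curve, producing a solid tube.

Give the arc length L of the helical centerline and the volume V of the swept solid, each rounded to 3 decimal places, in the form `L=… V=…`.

2πR = 2π·34 = 213.628300
per-turn = √(213.628300² + 24²) = √(45637.0508 + 576) = √46213.0508 = 214.972209
L = 2.25 × 214.972209 = 483.687471
V = π·3² × L = 28.274334 × 483.687471 = 13675.941045

L=483.687 V=13675.941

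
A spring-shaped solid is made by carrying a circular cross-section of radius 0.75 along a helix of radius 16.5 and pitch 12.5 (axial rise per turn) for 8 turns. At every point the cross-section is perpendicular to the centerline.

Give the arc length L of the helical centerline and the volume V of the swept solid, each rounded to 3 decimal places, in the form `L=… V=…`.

L=835.387 V=1476.251

2πR = 2π·16.5 = 103.672558
per-turn = √(103.672558² + 12.5²) = √(10747.9992 + 156.25) = √10904.2492 = 104.423413
L = 8 × 104.423413 = 835.387304
V = π·0.75² × L = 1.767146 × 835.387304 = 1476.251223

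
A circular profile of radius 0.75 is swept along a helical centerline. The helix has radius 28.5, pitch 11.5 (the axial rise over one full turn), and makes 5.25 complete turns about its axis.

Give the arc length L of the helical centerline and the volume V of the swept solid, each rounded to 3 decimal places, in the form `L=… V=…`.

L=942.058 V=1664.754

2πR = 2π·28.5 = 179.070781
per-turn = √(179.070781² + 11.5²) = √(32066.3447 + 132.25) = √32198.5947 = 179.439669
L = 5.25 × 179.439669 = 942.058261
V = π·0.75² × L = 1.767146 × 942.058261 = 1664.754362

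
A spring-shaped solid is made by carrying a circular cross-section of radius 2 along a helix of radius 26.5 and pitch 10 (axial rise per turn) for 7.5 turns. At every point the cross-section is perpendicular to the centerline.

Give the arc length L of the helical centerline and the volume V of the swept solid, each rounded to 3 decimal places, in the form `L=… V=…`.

L=1251.033 V=15720.947

2πR = 2π·26.5 = 166.504411
per-turn = √(166.504411² + 10²) = √(27723.7188 + 100) = √27823.7188 = 166.804433
L = 7.5 × 166.804433 = 1251.033245
V = π·2² × L = 12.566371 × 1251.033245 = 15720.947409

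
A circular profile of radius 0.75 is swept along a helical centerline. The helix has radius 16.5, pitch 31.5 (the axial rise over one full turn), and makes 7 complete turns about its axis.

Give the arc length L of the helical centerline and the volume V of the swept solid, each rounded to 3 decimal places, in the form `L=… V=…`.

2πR = 2π·16.5 = 103.672558
per-turn = √(103.672558² + 31.5²) = √(10747.9992 + 992.25) = √11740.2492 = 108.352430
L = 7 × 108.352430 = 758.467013
V = π·0.75² × L = 1.767146 × 758.467013 = 1340.321849

L=758.467 V=1340.322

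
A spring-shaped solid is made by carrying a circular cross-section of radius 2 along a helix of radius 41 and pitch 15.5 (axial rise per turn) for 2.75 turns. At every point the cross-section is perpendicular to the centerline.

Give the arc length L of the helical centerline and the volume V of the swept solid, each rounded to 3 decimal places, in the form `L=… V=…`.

L=709.710 V=8918.483

2πR = 2π·41 = 257.610598
per-turn = √(257.610598² + 15.5²) = √(66363.2200 + 240.25) = √66603.4700 = 258.076481
L = 2.75 × 258.076481 = 709.710322
V = π·2² × L = 12.566371 × 709.710322 = 8918.482941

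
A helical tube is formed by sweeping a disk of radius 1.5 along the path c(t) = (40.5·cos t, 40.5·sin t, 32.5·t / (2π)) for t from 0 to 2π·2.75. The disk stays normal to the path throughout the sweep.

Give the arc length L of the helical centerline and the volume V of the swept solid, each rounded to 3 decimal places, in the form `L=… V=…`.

L=705.474 V=4986.702

2πR = 2π·40.5 = 254.469005
per-turn = √(254.469005² + 32.5²) = √(64754.4745 + 1056.25) = √65810.7245 = 256.536010
L = 2.75 × 256.536010 = 705.474028
V = π·1.5² × L = 7.068583 × 705.474028 = 4986.702052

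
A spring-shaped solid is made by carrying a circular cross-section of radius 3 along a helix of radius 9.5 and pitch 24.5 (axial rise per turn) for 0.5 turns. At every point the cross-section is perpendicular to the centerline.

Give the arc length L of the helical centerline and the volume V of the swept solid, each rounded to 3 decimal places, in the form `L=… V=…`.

2πR = 2π·9.5 = 59.690260
per-turn = √(59.690260² + 24.5²) = √(3562.9272 + 600.25) = √4163.1772 = 64.522687
L = 0.5 × 64.522687 = 32.261344
V = π·3² × L = 28.274334 × 32.261344 = 912.168003

L=32.261 V=912.168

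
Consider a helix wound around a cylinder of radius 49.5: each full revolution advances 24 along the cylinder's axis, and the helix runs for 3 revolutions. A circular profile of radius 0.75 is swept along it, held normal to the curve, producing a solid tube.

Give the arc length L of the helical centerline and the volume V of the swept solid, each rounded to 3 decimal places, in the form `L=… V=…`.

L=935.827 V=1653.743

2πR = 2π·49.5 = 311.017673
per-turn = √(311.017673² + 24²) = √(96731.9927 + 576) = √97307.9927 = 311.942291
L = 3 × 311.942291 = 935.826872
V = π·0.75² × L = 1.767146 × 935.826872 = 1653.742590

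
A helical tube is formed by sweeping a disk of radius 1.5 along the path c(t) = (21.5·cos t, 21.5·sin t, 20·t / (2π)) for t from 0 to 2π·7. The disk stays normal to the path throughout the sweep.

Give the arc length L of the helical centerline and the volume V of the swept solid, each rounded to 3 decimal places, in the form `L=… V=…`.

2πR = 2π·21.5 = 135.088484
per-turn = √(135.088484² + 20²) = √(18248.8985 + 400) = √18648.8985 = 136.560970
L = 7 × 136.560970 = 955.926790
V = π·1.5² × L = 7.068583 × 955.926790 = 6757.048309

L=955.927 V=6757.048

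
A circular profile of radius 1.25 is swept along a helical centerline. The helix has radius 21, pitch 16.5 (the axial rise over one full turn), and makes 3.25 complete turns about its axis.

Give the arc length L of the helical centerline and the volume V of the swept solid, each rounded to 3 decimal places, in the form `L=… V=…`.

L=432.167 V=2121.396

2πR = 2π·21 = 131.946891
per-turn = √(131.946891² + 16.5²) = √(17409.9822 + 272.25) = √17682.2322 = 132.974555
L = 3.25 × 132.974555 = 432.167302
V = π·1.25² × L = 4.908739 × 432.167302 = 2121.396285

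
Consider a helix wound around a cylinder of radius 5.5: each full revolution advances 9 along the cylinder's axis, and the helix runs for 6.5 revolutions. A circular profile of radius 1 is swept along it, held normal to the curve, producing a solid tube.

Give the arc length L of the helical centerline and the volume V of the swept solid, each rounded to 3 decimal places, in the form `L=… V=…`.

L=232.117 V=729.216

2πR = 2π·5.5 = 34.557519
per-turn = √(34.557519² + 9²) = √(1194.2221 + 81) = √1275.2221 = 35.710252
L = 6.5 × 35.710252 = 232.116641
V = π·1² × L = 3.141593 × 232.116641 = 729.215935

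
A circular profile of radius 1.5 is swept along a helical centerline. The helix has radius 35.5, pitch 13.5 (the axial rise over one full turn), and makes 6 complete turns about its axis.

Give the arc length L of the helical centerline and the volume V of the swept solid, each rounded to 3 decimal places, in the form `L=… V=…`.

L=1340.767 V=9477.327

2πR = 2π·35.5 = 223.053078
per-turn = √(223.053078² + 13.5²) = √(49752.6758 + 182.25) = √49934.9258 = 223.461240
L = 6 × 223.461240 = 1340.767440
V = π·1.5² × L = 7.068583 × 1340.767440 = 9477.326565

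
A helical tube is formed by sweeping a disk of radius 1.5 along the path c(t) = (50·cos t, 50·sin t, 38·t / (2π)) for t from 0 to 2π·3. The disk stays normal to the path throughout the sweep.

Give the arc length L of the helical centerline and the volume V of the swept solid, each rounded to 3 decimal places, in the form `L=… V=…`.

L=949.347 V=6710.541

2πR = 2π·50 = 314.159265
per-turn = √(314.159265² + 38²) = √(98696.0440 + 1444) = √100140.0440 = 316.449118
L = 3 × 316.449118 = 949.347353
V = π·1.5² × L = 7.068583 × 949.347353 = 6710.541005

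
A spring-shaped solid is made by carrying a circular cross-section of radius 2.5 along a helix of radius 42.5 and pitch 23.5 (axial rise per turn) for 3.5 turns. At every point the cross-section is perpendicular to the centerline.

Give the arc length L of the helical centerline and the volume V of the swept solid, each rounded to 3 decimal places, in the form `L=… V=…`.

L=938.236 V=18422.220

2πR = 2π·42.5 = 267.035376
per-turn = √(267.035376² + 23.5²) = √(71307.8918 + 552.25) = √71860.1418 = 268.067420
L = 3.5 × 268.067420 = 938.235971
V = π·2.5² × L = 19.634954 × 938.235971 = 18422.220209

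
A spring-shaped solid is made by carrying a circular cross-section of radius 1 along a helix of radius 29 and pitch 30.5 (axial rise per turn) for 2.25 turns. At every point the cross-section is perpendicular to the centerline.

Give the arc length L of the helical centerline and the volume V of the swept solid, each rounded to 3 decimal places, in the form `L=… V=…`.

2πR = 2π·29 = 182.212374
per-turn = √(182.212374² + 30.5²) = √(33201.3492 + 930.25) = √34131.5992 = 184.747393
L = 2.25 × 184.747393 = 415.681634
V = π·1² × L = 3.141593 × 415.681634 = 1305.902368

L=415.682 V=1305.902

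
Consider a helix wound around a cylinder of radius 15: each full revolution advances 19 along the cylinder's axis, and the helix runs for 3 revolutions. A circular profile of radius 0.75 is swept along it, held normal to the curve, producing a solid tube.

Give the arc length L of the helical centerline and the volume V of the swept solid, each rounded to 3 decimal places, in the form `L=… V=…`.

L=288.432 V=509.701

2πR = 2π·15 = 94.247780
per-turn = √(94.247780² + 19²) = √(8882.6440 + 361) = √9243.6440 = 96.143871
L = 3 × 96.143871 = 288.431613
V = π·0.75² × L = 1.767146 × 288.431613 = 509.700734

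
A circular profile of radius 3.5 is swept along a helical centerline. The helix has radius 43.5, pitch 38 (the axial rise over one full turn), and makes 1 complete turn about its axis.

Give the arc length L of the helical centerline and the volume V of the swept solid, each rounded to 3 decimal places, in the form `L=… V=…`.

2πR = 2π·43.5 = 273.318561
per-turn = √(273.318561² + 38²) = √(74703.0357 + 1444) = √76147.0357 = 275.947523
L = 1 × 275.947523 = 275.947523
V = π·3.5² × L = 38.484510 × 275.947523 = 10619.705228

L=275.948 V=10619.705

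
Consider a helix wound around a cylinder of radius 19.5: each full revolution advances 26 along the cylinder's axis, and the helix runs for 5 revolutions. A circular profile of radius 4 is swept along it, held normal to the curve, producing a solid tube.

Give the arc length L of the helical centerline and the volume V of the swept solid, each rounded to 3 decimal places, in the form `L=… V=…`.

2πR = 2π·19.5 = 122.522113
per-turn = √(122.522113² + 26²) = √(15011.6683 + 676) = √15687.6683 = 125.250422
L = 5 × 125.250422 = 626.252112
V = π·4² × L = 50.265482 × 626.252112 = 31478.864532

L=626.252 V=31478.865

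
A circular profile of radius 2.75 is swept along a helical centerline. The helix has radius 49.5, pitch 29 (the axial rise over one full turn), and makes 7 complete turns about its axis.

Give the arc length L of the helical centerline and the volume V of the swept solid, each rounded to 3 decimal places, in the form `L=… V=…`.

L=2186.567 V=51949.110

2πR = 2π·49.5 = 311.017673
per-turn = √(311.017673² + 29²) = √(96731.9927 + 841) = √97572.9927 = 312.366760
L = 7 × 312.366760 = 2186.567320
V = π·2.75² × L = 23.758294 × 2186.567320 = 51949.110203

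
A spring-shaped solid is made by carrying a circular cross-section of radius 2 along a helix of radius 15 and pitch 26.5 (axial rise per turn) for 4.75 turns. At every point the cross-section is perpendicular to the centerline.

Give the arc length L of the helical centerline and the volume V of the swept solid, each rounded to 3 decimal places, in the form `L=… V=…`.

2πR = 2π·15 = 94.247780
per-turn = √(94.247780² + 26.5²) = √(8882.6440 + 702.25) = √9584.8940 = 97.902472
L = 4.75 × 97.902472 = 465.036740
V = π·2² × L = 12.566371 × 465.036740 = 5843.824030

L=465.037 V=5843.824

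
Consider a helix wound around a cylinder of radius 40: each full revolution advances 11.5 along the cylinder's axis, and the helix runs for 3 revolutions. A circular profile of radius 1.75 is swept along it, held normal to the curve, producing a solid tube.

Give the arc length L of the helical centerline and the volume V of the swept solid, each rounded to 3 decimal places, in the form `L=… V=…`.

2πR = 2π·40 = 251.327412
per-turn = √(251.327412² + 11.5²) = √(63165.4682 + 132.25) = √63297.7182 = 251.590378
L = 3 × 251.590378 = 754.771133
V = π·1.75² × L = 9.621128 × 754.771133 = 7261.749307

L=754.771 V=7261.749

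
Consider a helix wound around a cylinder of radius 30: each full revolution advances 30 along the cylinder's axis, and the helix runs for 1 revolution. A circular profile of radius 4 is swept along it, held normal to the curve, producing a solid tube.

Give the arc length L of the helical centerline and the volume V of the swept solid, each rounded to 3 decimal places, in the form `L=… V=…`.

2πR = 2π·30 = 188.495559
per-turn = √(188.495559² + 30²) = √(35530.5758 + 900) = √36430.5758 = 190.867954
L = 1 × 190.867954 = 190.867954
V = π·4² × L = 50.265482 × 190.867954 = 9594.069791

L=190.868 V=9594.070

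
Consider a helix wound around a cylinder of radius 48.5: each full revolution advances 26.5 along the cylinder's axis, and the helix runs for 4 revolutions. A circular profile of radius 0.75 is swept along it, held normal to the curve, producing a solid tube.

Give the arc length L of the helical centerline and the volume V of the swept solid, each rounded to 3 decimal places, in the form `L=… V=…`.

2πR = 2π·48.5 = 304.734487
per-turn = √(304.734487² + 26.5²) = √(92863.1078 + 702.25) = √93565.3578 = 305.884550
L = 4 × 305.884550 = 1223.538199
V = π·0.75² × L = 1.767146 × 1223.538199 = 2162.170473

L=1223.538 V=2162.170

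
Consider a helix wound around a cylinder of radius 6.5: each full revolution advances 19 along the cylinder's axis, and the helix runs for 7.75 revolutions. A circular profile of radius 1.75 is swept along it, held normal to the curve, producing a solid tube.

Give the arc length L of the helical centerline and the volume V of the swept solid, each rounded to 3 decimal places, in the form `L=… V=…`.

L=349.091 V=3358.650

2πR = 2π·6.5 = 40.840704
per-turn = √(40.840704² + 19²) = √(1667.9631 + 361) = √2028.9631 = 45.044013
L = 7.75 × 45.044013 = 349.091104
V = π·1.75² × L = 9.621128 × 349.091104 = 3358.650020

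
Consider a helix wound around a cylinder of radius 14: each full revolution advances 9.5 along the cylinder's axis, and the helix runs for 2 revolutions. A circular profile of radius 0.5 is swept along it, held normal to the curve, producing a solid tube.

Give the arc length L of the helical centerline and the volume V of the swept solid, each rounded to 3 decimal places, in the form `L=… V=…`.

L=176.952 V=138.978

2πR = 2π·14 = 87.964594
per-turn = √(87.964594² + 9.5²) = √(7737.7699 + 90.25) = √7828.0199 = 88.476098
L = 2 × 88.476098 = 176.952195
V = π·0.5² × L = 0.785398 × 176.952195 = 138.977929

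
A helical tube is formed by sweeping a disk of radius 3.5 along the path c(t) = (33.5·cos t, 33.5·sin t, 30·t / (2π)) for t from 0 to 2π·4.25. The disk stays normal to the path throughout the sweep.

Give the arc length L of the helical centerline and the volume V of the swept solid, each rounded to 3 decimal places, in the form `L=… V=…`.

L=903.609 V=34774.946

2πR = 2π·33.5 = 210.486708
per-turn = √(210.486708² + 30²) = √(44304.6542 + 900) = √45204.6542 = 212.613862
L = 4.25 × 212.613862 = 903.608912
V = π·3.5² × L = 38.484510 × 903.608912 = 34774.946213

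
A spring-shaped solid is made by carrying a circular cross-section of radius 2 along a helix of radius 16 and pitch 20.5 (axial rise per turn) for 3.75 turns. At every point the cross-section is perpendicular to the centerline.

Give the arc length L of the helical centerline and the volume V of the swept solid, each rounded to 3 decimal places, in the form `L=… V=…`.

L=384.749 V=4834.903

2πR = 2π·16 = 100.530965
per-turn = √(100.530965² + 20.5²) = √(10106.4749 + 420.25) = √10526.7249 = 102.599829
L = 3.75 × 102.599829 = 384.749359
V = π·2² × L = 12.566371 × 384.749359 = 4834.903035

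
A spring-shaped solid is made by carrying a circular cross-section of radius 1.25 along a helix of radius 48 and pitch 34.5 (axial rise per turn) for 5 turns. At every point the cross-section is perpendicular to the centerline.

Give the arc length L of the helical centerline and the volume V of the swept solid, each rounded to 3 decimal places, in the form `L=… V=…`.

L=1517.799 V=7450.477

2πR = 2π·48 = 301.592895
per-turn = √(301.592895² + 34.5²) = √(90958.2742 + 1190.25) = √92148.5242 = 303.559754
L = 5 × 303.559754 = 1517.798769
V = π·1.25² × L = 4.908739 × 1517.798769 = 7450.477286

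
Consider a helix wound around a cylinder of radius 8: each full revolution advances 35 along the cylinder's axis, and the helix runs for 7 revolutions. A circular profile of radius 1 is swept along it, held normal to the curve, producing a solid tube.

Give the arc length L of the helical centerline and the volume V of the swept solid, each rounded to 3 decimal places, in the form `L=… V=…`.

L=428.753 V=1346.968

2πR = 2π·8 = 50.265482
per-turn = √(50.265482² + 35²) = √(2526.6187 + 1225) = √3751.6187 = 61.250459
L = 7 × 61.250459 = 428.753213
V = π·1² × L = 3.141593 × 428.753213 = 1346.967944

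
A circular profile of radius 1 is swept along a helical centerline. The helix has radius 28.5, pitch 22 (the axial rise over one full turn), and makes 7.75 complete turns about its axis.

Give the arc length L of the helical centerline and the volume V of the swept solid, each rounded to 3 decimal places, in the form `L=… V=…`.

2πR = 2π·28.5 = 179.070781
per-turn = √(179.070781² + 22²) = √(32066.3447 + 484) = √32550.3447 = 180.417141
L = 7.75 × 180.417141 = 1398.232841
V = π·1² × L = 3.141593 × 1398.232841 = 4392.678022

L=1398.233 V=4392.678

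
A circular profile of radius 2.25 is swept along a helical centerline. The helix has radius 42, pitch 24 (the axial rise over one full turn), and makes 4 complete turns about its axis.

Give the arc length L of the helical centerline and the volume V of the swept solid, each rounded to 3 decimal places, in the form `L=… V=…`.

L=1059.932 V=16857.483

2πR = 2π·42 = 263.893783
per-turn = √(263.893783² + 24²) = √(69639.9287 + 576) = √70215.9287 = 264.982884
L = 4 × 264.982884 = 1059.931535
V = π·2.25² × L = 15.904313 × 1059.931535 = 16857.482685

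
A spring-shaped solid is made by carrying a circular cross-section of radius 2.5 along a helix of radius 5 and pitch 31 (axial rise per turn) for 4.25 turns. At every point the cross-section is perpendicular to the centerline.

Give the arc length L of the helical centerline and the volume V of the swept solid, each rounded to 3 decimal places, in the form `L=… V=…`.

2πR = 2π·5 = 31.415927
per-turn = √(31.415927² + 31²) = √(986.9604 + 961) = √1947.9604 = 44.135705
L = 4.25 × 44.135705 = 187.576745
V = π·2.5² × L = 19.634954 × 187.576745 = 3683.060785

L=187.577 V=3683.061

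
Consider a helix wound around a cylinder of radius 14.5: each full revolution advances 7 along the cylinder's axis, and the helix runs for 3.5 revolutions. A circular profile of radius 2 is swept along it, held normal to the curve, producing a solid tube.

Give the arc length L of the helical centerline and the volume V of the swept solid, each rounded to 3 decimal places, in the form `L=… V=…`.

2πR = 2π·14.5 = 91.106187
per-turn = √(91.106187² + 7²) = √(8300.3373 + 49) = √8349.3373 = 91.374708
L = 3.5 × 91.374708 = 319.811479
V = π·2² × L = 12.566371 × 319.811479 = 4018.869569

L=319.811 V=4018.870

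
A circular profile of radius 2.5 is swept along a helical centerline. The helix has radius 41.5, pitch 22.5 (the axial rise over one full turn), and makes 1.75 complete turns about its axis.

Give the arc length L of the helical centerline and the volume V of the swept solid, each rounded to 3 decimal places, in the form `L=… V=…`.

2πR = 2π·41.5 = 260.752190
per-turn = √(260.752190² + 22.5²) = √(67991.7047 + 506.25) = √68497.9547 = 261.721139
L = 1.75 × 261.721139 = 458.011994
V = π·2.5² × L = 19.634954 × 458.011994 = 8993.044466

L=458.012 V=8993.044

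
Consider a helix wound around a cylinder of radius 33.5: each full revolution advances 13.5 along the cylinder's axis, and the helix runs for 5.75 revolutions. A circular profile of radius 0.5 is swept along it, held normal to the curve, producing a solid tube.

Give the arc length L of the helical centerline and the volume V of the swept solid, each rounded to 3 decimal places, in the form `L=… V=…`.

2πR = 2π·33.5 = 210.486708
per-turn = √(210.486708² + 13.5²) = √(44304.6542 + 182.25) = √44486.9042 = 210.919189
L = 5.75 × 210.919189 = 1212.785335
V = π·0.5² × L = 0.785398 × 1212.785335 = 952.519375

L=1212.785 V=952.519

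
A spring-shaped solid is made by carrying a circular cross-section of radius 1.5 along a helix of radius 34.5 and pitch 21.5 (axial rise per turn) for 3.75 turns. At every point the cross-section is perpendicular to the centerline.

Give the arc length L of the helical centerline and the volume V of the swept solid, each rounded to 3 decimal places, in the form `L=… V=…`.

2πR = 2π·34.5 = 216.769893
per-turn = √(216.769893² + 21.5²) = √(46989.1866 + 462.25) = √47451.4366 = 217.833506
L = 3.75 × 217.833506 = 816.875649
V = π·1.5² × L = 7.068583 × 816.875649 = 5774.153713

L=816.876 V=5774.154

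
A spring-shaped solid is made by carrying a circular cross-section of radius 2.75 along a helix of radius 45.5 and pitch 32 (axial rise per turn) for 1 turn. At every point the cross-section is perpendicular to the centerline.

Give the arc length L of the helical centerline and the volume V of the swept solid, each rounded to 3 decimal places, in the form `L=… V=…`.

L=287.670 V=6834.555

2πR = 2π·45.5 = 285.884931
per-turn = √(285.884931² + 32²) = √(81730.1940 + 1024) = √82754.1940 = 287.670287
L = 1 × 287.670287 = 287.670287
V = π·2.75² × L = 23.758294 × 287.670287 = 6834.555382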